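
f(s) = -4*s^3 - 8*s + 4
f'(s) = -12*s^2 - 8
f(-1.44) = 27.46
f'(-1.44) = -32.88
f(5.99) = -903.61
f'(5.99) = -438.56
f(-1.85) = 44.13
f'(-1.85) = -49.07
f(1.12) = -10.58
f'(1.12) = -23.05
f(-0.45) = 7.96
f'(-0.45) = -10.43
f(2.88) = -114.59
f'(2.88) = -107.53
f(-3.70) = 236.21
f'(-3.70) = -172.28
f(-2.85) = 119.40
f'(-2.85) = -105.47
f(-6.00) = 916.00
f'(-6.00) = -440.00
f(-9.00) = 2992.00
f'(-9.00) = -980.00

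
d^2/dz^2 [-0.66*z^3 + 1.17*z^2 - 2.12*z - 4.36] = 2.34 - 3.96*z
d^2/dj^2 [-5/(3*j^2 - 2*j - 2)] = 10*(-9*j^2 + 6*j + 4*(3*j - 1)^2 + 6)/(-3*j^2 + 2*j + 2)^3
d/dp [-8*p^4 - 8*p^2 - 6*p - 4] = -32*p^3 - 16*p - 6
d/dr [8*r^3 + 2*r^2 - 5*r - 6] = 24*r^2 + 4*r - 5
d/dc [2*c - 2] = 2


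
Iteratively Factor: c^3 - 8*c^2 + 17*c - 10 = (c - 1)*(c^2 - 7*c + 10) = (c - 2)*(c - 1)*(c - 5)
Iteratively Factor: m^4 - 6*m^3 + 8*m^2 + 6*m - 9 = (m + 1)*(m^3 - 7*m^2 + 15*m - 9) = (m - 3)*(m + 1)*(m^2 - 4*m + 3) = (m - 3)^2*(m + 1)*(m - 1)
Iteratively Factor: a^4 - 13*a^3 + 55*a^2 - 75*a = (a - 3)*(a^3 - 10*a^2 + 25*a) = (a - 5)*(a - 3)*(a^2 - 5*a) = a*(a - 5)*(a - 3)*(a - 5)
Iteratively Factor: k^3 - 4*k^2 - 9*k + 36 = (k - 4)*(k^2 - 9) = (k - 4)*(k + 3)*(k - 3)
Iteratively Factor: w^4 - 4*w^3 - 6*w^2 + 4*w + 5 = (w + 1)*(w^3 - 5*w^2 - w + 5) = (w + 1)^2*(w^2 - 6*w + 5) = (w - 1)*(w + 1)^2*(w - 5)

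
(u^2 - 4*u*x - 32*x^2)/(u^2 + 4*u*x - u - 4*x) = (u - 8*x)/(u - 1)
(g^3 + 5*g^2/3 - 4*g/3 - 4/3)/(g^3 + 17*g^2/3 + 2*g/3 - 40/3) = (3*g^2 - g - 2)/(3*g^2 + 11*g - 20)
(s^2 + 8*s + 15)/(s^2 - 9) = (s + 5)/(s - 3)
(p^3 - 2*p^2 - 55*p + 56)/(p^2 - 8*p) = p + 6 - 7/p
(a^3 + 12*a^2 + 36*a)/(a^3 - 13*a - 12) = a*(a^2 + 12*a + 36)/(a^3 - 13*a - 12)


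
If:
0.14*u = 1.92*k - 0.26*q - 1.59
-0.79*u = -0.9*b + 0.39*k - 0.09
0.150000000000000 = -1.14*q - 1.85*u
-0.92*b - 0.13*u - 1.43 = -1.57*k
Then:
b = -0.03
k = 0.86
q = 0.44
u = -0.35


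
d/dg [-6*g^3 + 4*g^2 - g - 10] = -18*g^2 + 8*g - 1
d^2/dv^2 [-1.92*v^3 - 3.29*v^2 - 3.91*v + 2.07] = -11.52*v - 6.58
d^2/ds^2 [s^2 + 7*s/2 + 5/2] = 2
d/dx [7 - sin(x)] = -cos(x)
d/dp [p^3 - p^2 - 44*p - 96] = 3*p^2 - 2*p - 44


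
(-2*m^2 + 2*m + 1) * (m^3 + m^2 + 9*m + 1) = -2*m^5 - 15*m^3 + 17*m^2 + 11*m + 1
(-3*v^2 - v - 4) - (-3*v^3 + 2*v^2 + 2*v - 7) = 3*v^3 - 5*v^2 - 3*v + 3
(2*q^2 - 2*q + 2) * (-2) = -4*q^2 + 4*q - 4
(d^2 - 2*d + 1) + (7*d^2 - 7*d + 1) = 8*d^2 - 9*d + 2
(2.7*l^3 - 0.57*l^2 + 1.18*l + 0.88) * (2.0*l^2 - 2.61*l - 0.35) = 5.4*l^5 - 8.187*l^4 + 2.9027*l^3 - 1.1203*l^2 - 2.7098*l - 0.308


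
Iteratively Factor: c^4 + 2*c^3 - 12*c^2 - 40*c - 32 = (c + 2)*(c^3 - 12*c - 16) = (c + 2)^2*(c^2 - 2*c - 8) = (c + 2)^3*(c - 4)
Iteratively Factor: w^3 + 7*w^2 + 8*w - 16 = (w + 4)*(w^2 + 3*w - 4) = (w + 4)^2*(w - 1)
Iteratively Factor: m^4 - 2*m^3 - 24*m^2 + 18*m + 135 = (m + 3)*(m^3 - 5*m^2 - 9*m + 45) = (m - 3)*(m + 3)*(m^2 - 2*m - 15) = (m - 3)*(m + 3)^2*(m - 5)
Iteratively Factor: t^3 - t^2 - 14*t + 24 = (t - 2)*(t^2 + t - 12) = (t - 3)*(t - 2)*(t + 4)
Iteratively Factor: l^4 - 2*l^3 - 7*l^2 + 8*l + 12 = (l - 3)*(l^3 + l^2 - 4*l - 4) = (l - 3)*(l + 2)*(l^2 - l - 2) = (l - 3)*(l + 1)*(l + 2)*(l - 2)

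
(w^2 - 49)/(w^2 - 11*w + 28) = (w + 7)/(w - 4)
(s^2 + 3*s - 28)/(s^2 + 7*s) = (s - 4)/s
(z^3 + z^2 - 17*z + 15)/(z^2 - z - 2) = (-z^3 - z^2 + 17*z - 15)/(-z^2 + z + 2)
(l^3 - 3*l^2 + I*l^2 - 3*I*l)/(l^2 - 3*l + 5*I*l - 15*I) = l*(l + I)/(l + 5*I)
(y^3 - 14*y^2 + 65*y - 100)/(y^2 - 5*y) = y - 9 + 20/y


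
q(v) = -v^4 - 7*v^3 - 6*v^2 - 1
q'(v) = -4*v^3 - 21*v^2 - 12*v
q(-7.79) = -738.56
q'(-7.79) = 710.03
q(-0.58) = -1.77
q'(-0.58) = 0.68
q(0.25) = -1.49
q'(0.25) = -4.38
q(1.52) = -44.78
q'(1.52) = -80.81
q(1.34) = -31.84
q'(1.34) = -63.41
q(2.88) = -286.78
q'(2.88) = -304.29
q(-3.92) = 92.33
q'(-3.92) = -34.71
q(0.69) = -6.38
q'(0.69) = -19.59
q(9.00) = -12151.00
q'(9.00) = -4725.00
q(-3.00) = 53.00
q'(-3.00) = -45.00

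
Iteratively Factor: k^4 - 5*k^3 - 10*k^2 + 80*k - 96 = (k - 2)*(k^3 - 3*k^2 - 16*k + 48) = (k - 3)*(k - 2)*(k^2 - 16) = (k - 3)*(k - 2)*(k + 4)*(k - 4)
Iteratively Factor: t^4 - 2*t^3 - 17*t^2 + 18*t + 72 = (t + 3)*(t^3 - 5*t^2 - 2*t + 24) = (t - 4)*(t + 3)*(t^2 - t - 6) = (t - 4)*(t - 3)*(t + 3)*(t + 2)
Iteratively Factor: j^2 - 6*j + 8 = (j - 2)*(j - 4)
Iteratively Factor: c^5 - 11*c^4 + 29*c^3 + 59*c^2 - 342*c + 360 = (c - 4)*(c^4 - 7*c^3 + c^2 + 63*c - 90) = (c - 4)*(c + 3)*(c^3 - 10*c^2 + 31*c - 30) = (c - 4)*(c - 2)*(c + 3)*(c^2 - 8*c + 15) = (c - 5)*(c - 4)*(c - 2)*(c + 3)*(c - 3)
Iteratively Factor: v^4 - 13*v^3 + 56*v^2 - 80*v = (v)*(v^3 - 13*v^2 + 56*v - 80) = v*(v - 4)*(v^2 - 9*v + 20) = v*(v - 5)*(v - 4)*(v - 4)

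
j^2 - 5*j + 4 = (j - 4)*(j - 1)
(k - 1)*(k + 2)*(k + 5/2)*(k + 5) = k^4 + 17*k^3/2 + 18*k^2 - 5*k/2 - 25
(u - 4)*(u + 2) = u^2 - 2*u - 8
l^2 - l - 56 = (l - 8)*(l + 7)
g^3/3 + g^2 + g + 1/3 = (g/3 + 1/3)*(g + 1)^2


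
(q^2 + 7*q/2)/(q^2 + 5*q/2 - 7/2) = q/(q - 1)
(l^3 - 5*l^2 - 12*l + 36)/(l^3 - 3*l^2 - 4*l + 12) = (l^2 - 3*l - 18)/(l^2 - l - 6)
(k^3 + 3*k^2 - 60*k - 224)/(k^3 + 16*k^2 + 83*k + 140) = (k - 8)/(k + 5)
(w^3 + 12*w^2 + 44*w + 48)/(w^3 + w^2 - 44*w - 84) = (w + 4)/(w - 7)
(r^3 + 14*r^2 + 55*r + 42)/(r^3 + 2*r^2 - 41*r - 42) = (r + 6)/(r - 6)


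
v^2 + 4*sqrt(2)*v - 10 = (v - sqrt(2))*(v + 5*sqrt(2))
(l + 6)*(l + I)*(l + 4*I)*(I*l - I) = I*l^4 - 5*l^3 + 5*I*l^3 - 25*l^2 - 10*I*l^2 + 30*l - 20*I*l + 24*I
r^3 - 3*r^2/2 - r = r*(r - 2)*(r + 1/2)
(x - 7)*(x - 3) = x^2 - 10*x + 21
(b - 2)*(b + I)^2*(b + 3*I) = b^4 - 2*b^3 + 5*I*b^3 - 7*b^2 - 10*I*b^2 + 14*b - 3*I*b + 6*I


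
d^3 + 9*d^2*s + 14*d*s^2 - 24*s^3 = (d - s)*(d + 4*s)*(d + 6*s)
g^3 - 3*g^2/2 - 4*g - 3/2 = (g - 3)*(g + 1/2)*(g + 1)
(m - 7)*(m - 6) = m^2 - 13*m + 42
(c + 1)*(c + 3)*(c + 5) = c^3 + 9*c^2 + 23*c + 15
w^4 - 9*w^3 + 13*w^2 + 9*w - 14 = (w - 7)*(w - 2)*(w - 1)*(w + 1)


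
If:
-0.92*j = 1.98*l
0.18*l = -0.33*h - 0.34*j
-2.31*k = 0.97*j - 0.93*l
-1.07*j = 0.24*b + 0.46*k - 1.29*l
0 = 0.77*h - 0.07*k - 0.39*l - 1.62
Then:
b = 25.06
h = 3.36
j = -4.33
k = 2.63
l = 2.01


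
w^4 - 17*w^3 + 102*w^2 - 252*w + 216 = (w - 6)^2*(w - 3)*(w - 2)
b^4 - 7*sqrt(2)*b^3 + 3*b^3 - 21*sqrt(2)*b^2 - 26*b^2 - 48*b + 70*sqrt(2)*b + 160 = (b - 2)*(b + 5)*(b - 8*sqrt(2))*(b + sqrt(2))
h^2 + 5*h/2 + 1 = (h + 1/2)*(h + 2)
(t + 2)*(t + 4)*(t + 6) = t^3 + 12*t^2 + 44*t + 48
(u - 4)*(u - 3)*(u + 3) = u^3 - 4*u^2 - 9*u + 36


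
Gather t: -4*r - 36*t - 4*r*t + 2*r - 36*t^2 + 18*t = -2*r - 36*t^2 + t*(-4*r - 18)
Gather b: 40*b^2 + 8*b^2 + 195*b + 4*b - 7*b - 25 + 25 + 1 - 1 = 48*b^2 + 192*b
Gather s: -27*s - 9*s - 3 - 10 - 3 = -36*s - 16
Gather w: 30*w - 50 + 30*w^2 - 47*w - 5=30*w^2 - 17*w - 55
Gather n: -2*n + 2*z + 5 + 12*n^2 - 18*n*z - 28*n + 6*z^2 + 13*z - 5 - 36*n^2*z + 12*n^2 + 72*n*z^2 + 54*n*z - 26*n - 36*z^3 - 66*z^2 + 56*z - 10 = n^2*(24 - 36*z) + n*(72*z^2 + 36*z - 56) - 36*z^3 - 60*z^2 + 71*z - 10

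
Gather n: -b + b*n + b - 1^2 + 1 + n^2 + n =n^2 + n*(b + 1)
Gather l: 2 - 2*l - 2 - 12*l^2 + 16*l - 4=-12*l^2 + 14*l - 4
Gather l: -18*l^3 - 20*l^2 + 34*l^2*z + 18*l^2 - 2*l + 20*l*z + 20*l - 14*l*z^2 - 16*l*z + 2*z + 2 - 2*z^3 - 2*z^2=-18*l^3 + l^2*(34*z - 2) + l*(-14*z^2 + 4*z + 18) - 2*z^3 - 2*z^2 + 2*z + 2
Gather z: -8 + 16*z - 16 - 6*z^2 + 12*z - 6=-6*z^2 + 28*z - 30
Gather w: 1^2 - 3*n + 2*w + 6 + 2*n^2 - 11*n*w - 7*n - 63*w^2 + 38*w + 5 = 2*n^2 - 10*n - 63*w^2 + w*(40 - 11*n) + 12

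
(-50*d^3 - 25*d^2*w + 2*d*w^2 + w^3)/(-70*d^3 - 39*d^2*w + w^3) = (-5*d + w)/(-7*d + w)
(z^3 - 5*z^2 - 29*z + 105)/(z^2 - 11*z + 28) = (z^2 + 2*z - 15)/(z - 4)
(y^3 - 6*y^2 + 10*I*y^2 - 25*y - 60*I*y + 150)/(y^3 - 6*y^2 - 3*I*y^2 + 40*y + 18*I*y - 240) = (y + 5*I)/(y - 8*I)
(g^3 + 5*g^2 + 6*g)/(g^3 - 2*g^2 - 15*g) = (g + 2)/(g - 5)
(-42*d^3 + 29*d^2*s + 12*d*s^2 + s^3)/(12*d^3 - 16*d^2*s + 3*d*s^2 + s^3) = (7*d + s)/(-2*d + s)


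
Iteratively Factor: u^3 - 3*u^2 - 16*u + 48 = (u - 4)*(u^2 + u - 12) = (u - 4)*(u - 3)*(u + 4)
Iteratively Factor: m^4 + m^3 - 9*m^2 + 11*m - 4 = (m - 1)*(m^3 + 2*m^2 - 7*m + 4) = (m - 1)*(m + 4)*(m^2 - 2*m + 1) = (m - 1)^2*(m + 4)*(m - 1)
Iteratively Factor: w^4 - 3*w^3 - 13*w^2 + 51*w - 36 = (w - 3)*(w^3 - 13*w + 12) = (w - 3)^2*(w^2 + 3*w - 4) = (w - 3)^2*(w - 1)*(w + 4)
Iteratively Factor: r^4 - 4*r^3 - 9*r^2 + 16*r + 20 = (r - 2)*(r^3 - 2*r^2 - 13*r - 10) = (r - 2)*(r + 1)*(r^2 - 3*r - 10) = (r - 5)*(r - 2)*(r + 1)*(r + 2)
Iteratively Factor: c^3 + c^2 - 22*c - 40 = (c + 4)*(c^2 - 3*c - 10) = (c - 5)*(c + 4)*(c + 2)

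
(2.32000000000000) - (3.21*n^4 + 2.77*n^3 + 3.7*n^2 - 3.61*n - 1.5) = -3.21*n^4 - 2.77*n^3 - 3.7*n^2 + 3.61*n + 3.82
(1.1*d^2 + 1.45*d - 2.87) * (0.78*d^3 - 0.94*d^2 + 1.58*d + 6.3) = 0.858*d^5 + 0.097*d^4 - 1.8636*d^3 + 11.9188*d^2 + 4.6004*d - 18.081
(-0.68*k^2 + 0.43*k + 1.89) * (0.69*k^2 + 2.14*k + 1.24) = -0.4692*k^4 - 1.1585*k^3 + 1.3811*k^2 + 4.5778*k + 2.3436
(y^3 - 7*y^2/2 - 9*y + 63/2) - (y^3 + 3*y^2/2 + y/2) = -5*y^2 - 19*y/2 + 63/2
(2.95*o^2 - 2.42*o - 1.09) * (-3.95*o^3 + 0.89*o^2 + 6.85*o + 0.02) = -11.6525*o^5 + 12.1845*o^4 + 22.3592*o^3 - 17.4881*o^2 - 7.5149*o - 0.0218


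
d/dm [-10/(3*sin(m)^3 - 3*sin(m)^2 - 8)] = 30*(3*sin(m) - 2)*sin(m)*cos(m)/(-3*sin(m)^3 + 3*sin(m)^2 + 8)^2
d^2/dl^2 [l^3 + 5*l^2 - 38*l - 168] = 6*l + 10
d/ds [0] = 0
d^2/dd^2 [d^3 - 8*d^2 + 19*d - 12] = 6*d - 16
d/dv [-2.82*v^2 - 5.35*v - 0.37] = -5.64*v - 5.35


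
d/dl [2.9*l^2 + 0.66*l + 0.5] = 5.8*l + 0.66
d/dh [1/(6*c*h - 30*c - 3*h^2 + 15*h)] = (-2*c + 2*h - 5)/(3*(2*c*h - 10*c - h^2 + 5*h)^2)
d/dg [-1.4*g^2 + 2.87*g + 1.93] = 2.87 - 2.8*g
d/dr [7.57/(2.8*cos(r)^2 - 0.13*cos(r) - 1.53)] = (42.392*cos(r) - 0.9841)*sin(r)/(-2.8*cos(r)^2 + 0.13*cos(r) + 1.53)^2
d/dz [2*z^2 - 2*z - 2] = 4*z - 2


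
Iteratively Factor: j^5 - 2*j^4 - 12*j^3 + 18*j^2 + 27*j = (j + 3)*(j^4 - 5*j^3 + 3*j^2 + 9*j) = (j + 1)*(j + 3)*(j^3 - 6*j^2 + 9*j) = (j - 3)*(j + 1)*(j + 3)*(j^2 - 3*j) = (j - 3)^2*(j + 1)*(j + 3)*(j)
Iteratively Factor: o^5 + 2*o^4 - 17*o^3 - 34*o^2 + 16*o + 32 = (o + 2)*(o^4 - 17*o^2 + 16) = (o - 1)*(o + 2)*(o^3 + o^2 - 16*o - 16) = (o - 1)*(o + 2)*(o + 4)*(o^2 - 3*o - 4) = (o - 4)*(o - 1)*(o + 2)*(o + 4)*(o + 1)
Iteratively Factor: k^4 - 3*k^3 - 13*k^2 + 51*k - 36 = (k + 4)*(k^3 - 7*k^2 + 15*k - 9) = (k - 3)*(k + 4)*(k^2 - 4*k + 3) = (k - 3)*(k - 1)*(k + 4)*(k - 3)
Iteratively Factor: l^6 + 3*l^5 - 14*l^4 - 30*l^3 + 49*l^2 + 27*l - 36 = (l - 3)*(l^5 + 6*l^4 + 4*l^3 - 18*l^2 - 5*l + 12) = (l - 3)*(l + 3)*(l^4 + 3*l^3 - 5*l^2 - 3*l + 4) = (l - 3)*(l - 1)*(l + 3)*(l^3 + 4*l^2 - l - 4) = (l - 3)*(l - 1)*(l + 1)*(l + 3)*(l^2 + 3*l - 4) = (l - 3)*(l - 1)*(l + 1)*(l + 3)*(l + 4)*(l - 1)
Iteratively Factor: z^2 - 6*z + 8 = (z - 2)*(z - 4)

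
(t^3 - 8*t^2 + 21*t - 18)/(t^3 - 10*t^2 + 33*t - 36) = (t - 2)/(t - 4)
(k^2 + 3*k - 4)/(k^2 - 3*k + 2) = (k + 4)/(k - 2)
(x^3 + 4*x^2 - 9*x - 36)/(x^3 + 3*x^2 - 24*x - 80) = (x^2 - 9)/(x^2 - x - 20)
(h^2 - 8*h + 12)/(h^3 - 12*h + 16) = (h - 6)/(h^2 + 2*h - 8)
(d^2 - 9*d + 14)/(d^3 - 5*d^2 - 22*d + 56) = 1/(d + 4)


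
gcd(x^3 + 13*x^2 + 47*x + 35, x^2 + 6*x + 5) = x^2 + 6*x + 5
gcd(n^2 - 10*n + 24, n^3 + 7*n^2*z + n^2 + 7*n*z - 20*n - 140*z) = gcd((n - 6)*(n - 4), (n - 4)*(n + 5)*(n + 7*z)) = n - 4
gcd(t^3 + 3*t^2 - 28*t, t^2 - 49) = t + 7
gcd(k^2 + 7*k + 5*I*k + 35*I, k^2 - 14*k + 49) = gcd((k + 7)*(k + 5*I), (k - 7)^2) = 1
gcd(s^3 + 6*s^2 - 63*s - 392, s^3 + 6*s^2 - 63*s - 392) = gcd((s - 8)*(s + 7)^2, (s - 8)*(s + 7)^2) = s^3 + 6*s^2 - 63*s - 392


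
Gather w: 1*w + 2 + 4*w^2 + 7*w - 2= 4*w^2 + 8*w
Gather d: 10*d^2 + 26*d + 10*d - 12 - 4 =10*d^2 + 36*d - 16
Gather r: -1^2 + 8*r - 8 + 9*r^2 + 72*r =9*r^2 + 80*r - 9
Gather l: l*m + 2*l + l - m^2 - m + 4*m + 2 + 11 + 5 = l*(m + 3) - m^2 + 3*m + 18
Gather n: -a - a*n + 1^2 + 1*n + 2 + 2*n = -a + n*(3 - a) + 3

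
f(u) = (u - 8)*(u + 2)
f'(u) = 2*u - 6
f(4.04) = -23.92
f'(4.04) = 2.08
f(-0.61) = -11.97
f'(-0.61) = -7.22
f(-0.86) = -10.10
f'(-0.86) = -7.72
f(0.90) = -20.59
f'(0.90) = -4.20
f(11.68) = 50.34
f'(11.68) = 17.36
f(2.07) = -24.14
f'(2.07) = -1.86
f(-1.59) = -3.93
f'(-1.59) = -9.18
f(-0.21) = -14.70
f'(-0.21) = -6.42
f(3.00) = -25.00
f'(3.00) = 0.00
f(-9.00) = 119.00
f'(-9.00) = -24.00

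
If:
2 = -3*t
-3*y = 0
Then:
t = -2/3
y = 0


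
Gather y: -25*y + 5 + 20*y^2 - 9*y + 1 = 20*y^2 - 34*y + 6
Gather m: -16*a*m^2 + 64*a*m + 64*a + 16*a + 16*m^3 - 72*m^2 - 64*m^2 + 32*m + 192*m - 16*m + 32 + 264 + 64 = 80*a + 16*m^3 + m^2*(-16*a - 136) + m*(64*a + 208) + 360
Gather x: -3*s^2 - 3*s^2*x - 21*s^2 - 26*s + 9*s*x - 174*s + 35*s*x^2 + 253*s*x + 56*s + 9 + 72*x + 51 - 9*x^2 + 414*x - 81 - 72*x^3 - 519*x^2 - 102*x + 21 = -24*s^2 - 144*s - 72*x^3 + x^2*(35*s - 528) + x*(-3*s^2 + 262*s + 384)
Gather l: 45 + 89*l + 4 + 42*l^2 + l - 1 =42*l^2 + 90*l + 48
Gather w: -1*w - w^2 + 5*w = -w^2 + 4*w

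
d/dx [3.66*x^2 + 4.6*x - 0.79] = 7.32*x + 4.6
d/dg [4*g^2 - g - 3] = 8*g - 1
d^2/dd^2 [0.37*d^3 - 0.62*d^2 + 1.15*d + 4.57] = 2.22*d - 1.24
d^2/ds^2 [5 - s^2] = -2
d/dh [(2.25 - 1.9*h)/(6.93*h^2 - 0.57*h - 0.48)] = (13.167*h^2 - 31.185*h + 2.1945)/(48.0249*h^4 - 7.9002*h^3 - 6.3279*h^2 + 0.5472*h + 0.2304)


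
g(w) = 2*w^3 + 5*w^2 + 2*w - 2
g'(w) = 6*w^2 + 10*w + 2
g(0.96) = 6.30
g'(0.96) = 17.13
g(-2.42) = -5.90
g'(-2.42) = 12.94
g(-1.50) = -0.50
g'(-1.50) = 0.50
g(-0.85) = -1.32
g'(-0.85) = -2.16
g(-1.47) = -0.49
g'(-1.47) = 0.27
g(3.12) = 113.65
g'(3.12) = 91.61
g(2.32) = 54.53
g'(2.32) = 57.49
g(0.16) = -1.54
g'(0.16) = 3.75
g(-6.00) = -266.00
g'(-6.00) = 158.00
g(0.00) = -2.00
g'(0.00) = 2.00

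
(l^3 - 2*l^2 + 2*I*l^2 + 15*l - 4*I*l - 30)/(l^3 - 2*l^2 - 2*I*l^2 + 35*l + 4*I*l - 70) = (l - 3*I)/(l - 7*I)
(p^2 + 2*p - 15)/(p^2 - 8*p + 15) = (p + 5)/(p - 5)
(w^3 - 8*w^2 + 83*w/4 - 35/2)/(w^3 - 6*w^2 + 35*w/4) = (w - 2)/w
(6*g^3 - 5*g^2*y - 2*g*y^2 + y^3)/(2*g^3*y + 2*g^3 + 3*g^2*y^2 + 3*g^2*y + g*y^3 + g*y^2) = (3*g^2 - 4*g*y + y^2)/(g*(g*y + g + y^2 + y))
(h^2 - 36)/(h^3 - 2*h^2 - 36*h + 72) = 1/(h - 2)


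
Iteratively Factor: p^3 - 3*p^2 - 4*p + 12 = (p + 2)*(p^2 - 5*p + 6) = (p - 2)*(p + 2)*(p - 3)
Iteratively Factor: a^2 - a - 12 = (a + 3)*(a - 4)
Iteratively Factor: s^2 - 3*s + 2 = (s - 1)*(s - 2)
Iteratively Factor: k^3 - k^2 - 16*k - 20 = (k + 2)*(k^2 - 3*k - 10) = (k + 2)^2*(k - 5)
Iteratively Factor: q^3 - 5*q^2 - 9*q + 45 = (q - 5)*(q^2 - 9) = (q - 5)*(q - 3)*(q + 3)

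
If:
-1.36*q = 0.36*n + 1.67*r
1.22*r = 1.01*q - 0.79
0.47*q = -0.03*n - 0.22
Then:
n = 12.79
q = -1.28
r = -1.71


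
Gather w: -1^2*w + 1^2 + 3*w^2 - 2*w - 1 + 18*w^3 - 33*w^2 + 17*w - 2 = 18*w^3 - 30*w^2 + 14*w - 2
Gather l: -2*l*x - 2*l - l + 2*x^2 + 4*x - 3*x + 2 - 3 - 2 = l*(-2*x - 3) + 2*x^2 + x - 3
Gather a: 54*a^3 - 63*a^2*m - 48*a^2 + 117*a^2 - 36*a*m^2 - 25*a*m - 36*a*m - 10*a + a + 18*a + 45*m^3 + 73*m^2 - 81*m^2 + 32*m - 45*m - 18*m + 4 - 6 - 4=54*a^3 + a^2*(69 - 63*m) + a*(-36*m^2 - 61*m + 9) + 45*m^3 - 8*m^2 - 31*m - 6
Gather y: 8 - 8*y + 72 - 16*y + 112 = 192 - 24*y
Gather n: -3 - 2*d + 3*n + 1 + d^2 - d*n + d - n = d^2 - d + n*(2 - d) - 2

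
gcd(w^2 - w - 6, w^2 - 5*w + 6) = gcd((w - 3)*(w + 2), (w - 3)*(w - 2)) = w - 3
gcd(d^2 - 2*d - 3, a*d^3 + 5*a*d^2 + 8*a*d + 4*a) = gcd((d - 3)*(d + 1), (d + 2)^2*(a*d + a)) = d + 1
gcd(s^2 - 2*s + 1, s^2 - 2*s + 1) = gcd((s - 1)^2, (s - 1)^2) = s^2 - 2*s + 1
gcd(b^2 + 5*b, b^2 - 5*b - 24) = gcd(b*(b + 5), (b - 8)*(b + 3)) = 1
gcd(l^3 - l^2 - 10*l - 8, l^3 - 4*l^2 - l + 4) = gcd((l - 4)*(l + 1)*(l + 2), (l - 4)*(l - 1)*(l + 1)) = l^2 - 3*l - 4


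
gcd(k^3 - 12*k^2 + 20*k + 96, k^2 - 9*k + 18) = k - 6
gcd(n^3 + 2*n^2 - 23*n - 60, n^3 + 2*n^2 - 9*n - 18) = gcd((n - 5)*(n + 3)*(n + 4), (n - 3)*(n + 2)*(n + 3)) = n + 3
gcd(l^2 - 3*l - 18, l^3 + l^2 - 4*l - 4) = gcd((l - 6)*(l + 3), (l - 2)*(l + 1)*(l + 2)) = 1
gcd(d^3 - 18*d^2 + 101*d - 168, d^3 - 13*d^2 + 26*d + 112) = d^2 - 15*d + 56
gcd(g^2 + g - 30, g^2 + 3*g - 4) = 1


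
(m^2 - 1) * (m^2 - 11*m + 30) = m^4 - 11*m^3 + 29*m^2 + 11*m - 30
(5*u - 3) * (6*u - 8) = 30*u^2 - 58*u + 24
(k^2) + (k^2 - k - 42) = 2*k^2 - k - 42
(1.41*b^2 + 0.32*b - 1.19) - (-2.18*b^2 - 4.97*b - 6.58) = 3.59*b^2 + 5.29*b + 5.39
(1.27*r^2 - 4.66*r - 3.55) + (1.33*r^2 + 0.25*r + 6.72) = 2.6*r^2 - 4.41*r + 3.17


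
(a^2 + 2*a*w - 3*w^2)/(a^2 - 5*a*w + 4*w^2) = (-a - 3*w)/(-a + 4*w)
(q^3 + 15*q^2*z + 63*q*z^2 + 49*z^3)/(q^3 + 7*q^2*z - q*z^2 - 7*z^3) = (-q - 7*z)/(-q + z)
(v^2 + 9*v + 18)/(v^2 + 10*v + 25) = (v^2 + 9*v + 18)/(v^2 + 10*v + 25)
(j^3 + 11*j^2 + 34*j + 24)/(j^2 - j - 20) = (j^2 + 7*j + 6)/(j - 5)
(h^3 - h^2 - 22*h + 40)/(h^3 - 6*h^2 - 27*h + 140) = (h - 2)/(h - 7)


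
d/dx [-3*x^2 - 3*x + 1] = -6*x - 3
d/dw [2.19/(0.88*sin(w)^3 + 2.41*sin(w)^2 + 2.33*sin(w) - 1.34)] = (-10.5558*sin(w) + 2.8908*cos(2*w) - 7.9935)*cos(w)/(0.88*sin(w)^3 + 2.41*sin(w)^2 + 2.33*sin(w) - 1.34)^2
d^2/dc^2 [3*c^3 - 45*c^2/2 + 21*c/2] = 18*c - 45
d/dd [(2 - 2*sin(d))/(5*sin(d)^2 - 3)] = 2*(5*sin(d)^2 - 10*sin(d) + 3)*cos(d)/(5*sin(d)^2 - 3)^2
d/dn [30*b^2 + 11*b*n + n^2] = 11*b + 2*n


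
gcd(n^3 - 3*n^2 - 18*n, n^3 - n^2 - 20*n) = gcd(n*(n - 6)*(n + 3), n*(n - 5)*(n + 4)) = n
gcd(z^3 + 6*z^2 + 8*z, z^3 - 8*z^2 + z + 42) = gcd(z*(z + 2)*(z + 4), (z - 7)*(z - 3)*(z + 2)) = z + 2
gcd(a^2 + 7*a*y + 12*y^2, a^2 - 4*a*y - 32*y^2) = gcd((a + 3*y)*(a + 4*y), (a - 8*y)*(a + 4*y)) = a + 4*y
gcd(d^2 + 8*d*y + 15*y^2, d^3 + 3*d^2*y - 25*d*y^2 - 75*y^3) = d^2 + 8*d*y + 15*y^2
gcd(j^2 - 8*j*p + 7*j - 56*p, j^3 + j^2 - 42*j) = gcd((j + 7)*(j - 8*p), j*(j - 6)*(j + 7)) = j + 7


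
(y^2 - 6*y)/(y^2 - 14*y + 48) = y/(y - 8)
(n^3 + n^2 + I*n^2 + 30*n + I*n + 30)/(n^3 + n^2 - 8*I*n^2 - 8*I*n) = (n^2 + I*n + 30)/(n*(n - 8*I))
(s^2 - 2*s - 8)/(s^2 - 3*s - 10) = (s - 4)/(s - 5)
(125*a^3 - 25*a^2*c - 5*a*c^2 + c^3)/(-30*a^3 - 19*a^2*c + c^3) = (-25*a^2 + c^2)/(6*a^2 + 5*a*c + c^2)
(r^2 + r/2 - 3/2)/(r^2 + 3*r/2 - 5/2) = (2*r + 3)/(2*r + 5)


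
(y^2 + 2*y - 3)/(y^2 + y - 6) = (y - 1)/(y - 2)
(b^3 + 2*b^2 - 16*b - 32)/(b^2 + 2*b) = b - 16/b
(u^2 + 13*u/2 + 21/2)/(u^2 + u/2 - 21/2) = (u + 3)/(u - 3)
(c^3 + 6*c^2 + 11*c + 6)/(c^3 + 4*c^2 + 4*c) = (c^2 + 4*c + 3)/(c*(c + 2))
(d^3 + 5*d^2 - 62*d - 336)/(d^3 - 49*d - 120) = (d^2 + 13*d + 42)/(d^2 + 8*d + 15)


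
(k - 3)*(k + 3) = k^2 - 9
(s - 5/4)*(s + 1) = s^2 - s/4 - 5/4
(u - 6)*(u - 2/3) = u^2 - 20*u/3 + 4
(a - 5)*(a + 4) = a^2 - a - 20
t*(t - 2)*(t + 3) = t^3 + t^2 - 6*t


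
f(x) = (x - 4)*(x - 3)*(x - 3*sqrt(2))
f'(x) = (x - 4)*(x - 3) + (x - 4)*(x - 3*sqrt(2)) + (x - 3)*(x - 3*sqrt(2)) = 3*x^2 - 14*x - 6*sqrt(2)*x + 12 + 21*sqrt(2)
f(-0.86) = -95.72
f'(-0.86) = 63.25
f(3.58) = 0.16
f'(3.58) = -0.35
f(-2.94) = -296.09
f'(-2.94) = 133.74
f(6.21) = 13.96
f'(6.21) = 17.76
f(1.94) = -5.03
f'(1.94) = 9.37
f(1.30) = -13.51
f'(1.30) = 17.54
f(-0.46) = -72.57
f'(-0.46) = 52.68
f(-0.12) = -56.08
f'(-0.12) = 44.44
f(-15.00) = -6580.98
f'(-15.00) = 1053.98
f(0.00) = -50.91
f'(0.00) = 41.70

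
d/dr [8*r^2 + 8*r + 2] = 16*r + 8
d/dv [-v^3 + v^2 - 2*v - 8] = -3*v^2 + 2*v - 2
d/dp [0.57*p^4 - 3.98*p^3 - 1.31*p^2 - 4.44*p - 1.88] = 2.28*p^3 - 11.94*p^2 - 2.62*p - 4.44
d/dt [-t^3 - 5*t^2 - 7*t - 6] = -3*t^2 - 10*t - 7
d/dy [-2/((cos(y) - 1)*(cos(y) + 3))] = -4*(cos(y) + 1)*sin(y)/((cos(y) - 1)^2*(cos(y) + 3)^2)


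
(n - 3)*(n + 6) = n^2 + 3*n - 18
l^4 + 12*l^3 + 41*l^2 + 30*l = l*(l + 1)*(l + 5)*(l + 6)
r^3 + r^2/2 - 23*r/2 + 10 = (r - 5/2)*(r - 1)*(r + 4)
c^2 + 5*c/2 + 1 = (c + 1/2)*(c + 2)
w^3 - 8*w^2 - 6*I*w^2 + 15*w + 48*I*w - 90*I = (w - 5)*(w - 3)*(w - 6*I)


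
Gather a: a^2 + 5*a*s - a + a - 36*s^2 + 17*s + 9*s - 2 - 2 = a^2 + 5*a*s - 36*s^2 + 26*s - 4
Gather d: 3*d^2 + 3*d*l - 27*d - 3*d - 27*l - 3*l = 3*d^2 + d*(3*l - 30) - 30*l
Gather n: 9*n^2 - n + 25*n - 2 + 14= 9*n^2 + 24*n + 12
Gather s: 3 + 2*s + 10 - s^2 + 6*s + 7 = -s^2 + 8*s + 20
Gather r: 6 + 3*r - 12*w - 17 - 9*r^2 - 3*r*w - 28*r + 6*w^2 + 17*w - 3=-9*r^2 + r*(-3*w - 25) + 6*w^2 + 5*w - 14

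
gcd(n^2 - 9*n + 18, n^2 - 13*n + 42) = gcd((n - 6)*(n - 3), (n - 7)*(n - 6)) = n - 6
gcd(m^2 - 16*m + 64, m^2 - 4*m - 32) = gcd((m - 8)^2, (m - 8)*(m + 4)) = m - 8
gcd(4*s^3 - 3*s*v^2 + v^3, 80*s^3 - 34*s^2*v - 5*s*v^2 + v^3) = 2*s - v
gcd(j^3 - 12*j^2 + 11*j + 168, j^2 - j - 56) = j - 8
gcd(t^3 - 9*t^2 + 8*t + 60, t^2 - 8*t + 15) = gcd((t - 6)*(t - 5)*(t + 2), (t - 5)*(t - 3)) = t - 5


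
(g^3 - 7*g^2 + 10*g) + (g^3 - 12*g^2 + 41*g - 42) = 2*g^3 - 19*g^2 + 51*g - 42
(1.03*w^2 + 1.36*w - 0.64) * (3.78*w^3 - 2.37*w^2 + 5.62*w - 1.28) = 3.8934*w^5 + 2.6997*w^4 + 0.1462*w^3 + 7.8416*w^2 - 5.3376*w + 0.8192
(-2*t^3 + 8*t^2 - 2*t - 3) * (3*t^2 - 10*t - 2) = -6*t^5 + 44*t^4 - 82*t^3 - 5*t^2 + 34*t + 6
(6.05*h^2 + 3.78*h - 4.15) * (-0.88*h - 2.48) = -5.324*h^3 - 18.3304*h^2 - 5.7224*h + 10.292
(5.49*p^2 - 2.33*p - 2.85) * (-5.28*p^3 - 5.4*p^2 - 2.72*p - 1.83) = -28.9872*p^5 - 17.3436*p^4 + 12.6972*p^3 + 11.6809*p^2 + 12.0159*p + 5.2155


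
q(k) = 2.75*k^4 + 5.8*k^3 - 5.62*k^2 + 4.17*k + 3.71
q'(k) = 11.0*k^3 + 17.4*k^2 - 11.24*k + 4.17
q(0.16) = 4.26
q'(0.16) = 2.86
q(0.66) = 6.20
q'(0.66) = 7.49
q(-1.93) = -28.81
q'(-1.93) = 11.60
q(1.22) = 17.06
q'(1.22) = 36.33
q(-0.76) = -4.33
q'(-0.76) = 17.93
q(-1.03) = -9.79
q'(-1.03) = 22.19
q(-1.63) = -23.72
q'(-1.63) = 21.08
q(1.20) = 16.35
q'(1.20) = 34.75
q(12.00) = 66290.87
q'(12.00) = 21382.89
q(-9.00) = 13325.51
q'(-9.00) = -6504.27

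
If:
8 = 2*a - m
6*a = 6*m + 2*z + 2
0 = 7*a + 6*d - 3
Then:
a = 23/3 - z/3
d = 7*z/18 - 76/9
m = 22/3 - 2*z/3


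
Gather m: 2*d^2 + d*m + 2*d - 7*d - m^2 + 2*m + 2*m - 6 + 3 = 2*d^2 - 5*d - m^2 + m*(d + 4) - 3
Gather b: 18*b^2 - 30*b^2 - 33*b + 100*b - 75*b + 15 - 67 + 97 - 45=-12*b^2 - 8*b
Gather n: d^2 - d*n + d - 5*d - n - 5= d^2 - 4*d + n*(-d - 1) - 5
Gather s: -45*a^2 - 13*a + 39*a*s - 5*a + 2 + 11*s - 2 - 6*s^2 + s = -45*a^2 - 18*a - 6*s^2 + s*(39*a + 12)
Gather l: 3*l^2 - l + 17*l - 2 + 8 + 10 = 3*l^2 + 16*l + 16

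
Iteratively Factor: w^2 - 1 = (w - 1)*(w + 1)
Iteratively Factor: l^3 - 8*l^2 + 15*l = (l)*(l^2 - 8*l + 15) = l*(l - 5)*(l - 3)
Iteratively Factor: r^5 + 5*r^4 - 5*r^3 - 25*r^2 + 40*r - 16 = (r - 1)*(r^4 + 6*r^3 + r^2 - 24*r + 16) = (r - 1)^2*(r^3 + 7*r^2 + 8*r - 16) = (r - 1)^3*(r^2 + 8*r + 16) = (r - 1)^3*(r + 4)*(r + 4)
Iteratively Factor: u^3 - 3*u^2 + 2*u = (u - 1)*(u^2 - 2*u) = (u - 2)*(u - 1)*(u)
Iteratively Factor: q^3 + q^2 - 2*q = (q - 1)*(q^2 + 2*q) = (q - 1)*(q + 2)*(q)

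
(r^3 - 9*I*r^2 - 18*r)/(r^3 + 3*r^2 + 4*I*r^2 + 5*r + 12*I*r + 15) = r*(r^2 - 9*I*r - 18)/(r^3 + r^2*(3 + 4*I) + r*(5 + 12*I) + 15)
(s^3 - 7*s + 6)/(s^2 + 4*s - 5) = (s^2 + s - 6)/(s + 5)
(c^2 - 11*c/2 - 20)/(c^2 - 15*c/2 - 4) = (2*c + 5)/(2*c + 1)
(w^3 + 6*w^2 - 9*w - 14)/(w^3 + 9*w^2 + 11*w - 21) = (w^2 - w - 2)/(w^2 + 2*w - 3)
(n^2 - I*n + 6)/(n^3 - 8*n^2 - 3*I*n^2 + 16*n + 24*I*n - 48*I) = (n + 2*I)/(n^2 - 8*n + 16)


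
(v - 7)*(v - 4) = v^2 - 11*v + 28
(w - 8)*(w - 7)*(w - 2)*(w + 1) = w^4 - 16*w^3 + 69*w^2 - 26*w - 112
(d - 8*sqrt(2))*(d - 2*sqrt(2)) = d^2 - 10*sqrt(2)*d + 32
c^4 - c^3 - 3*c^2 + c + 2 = (c - 2)*(c - 1)*(c + 1)^2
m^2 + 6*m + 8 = (m + 2)*(m + 4)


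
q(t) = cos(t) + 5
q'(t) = -sin(t)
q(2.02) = 4.57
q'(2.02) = -0.90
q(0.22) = 5.98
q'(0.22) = -0.22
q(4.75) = 5.04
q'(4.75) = 1.00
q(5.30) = 5.55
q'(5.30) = 0.83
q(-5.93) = 5.94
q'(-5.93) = -0.35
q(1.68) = 4.89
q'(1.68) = -0.99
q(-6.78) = 5.88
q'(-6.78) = 0.48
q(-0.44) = 5.90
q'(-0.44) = 0.43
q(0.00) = 6.00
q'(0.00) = 0.00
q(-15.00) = 4.24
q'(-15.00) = 0.65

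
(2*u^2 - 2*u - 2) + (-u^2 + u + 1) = u^2 - u - 1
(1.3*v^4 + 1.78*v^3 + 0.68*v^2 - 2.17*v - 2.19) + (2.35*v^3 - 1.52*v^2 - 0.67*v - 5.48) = 1.3*v^4 + 4.13*v^3 - 0.84*v^2 - 2.84*v - 7.67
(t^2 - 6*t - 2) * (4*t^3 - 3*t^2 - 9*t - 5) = 4*t^5 - 27*t^4 + t^3 + 55*t^2 + 48*t + 10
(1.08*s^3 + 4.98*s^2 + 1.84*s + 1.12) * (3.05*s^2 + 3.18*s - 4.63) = 3.294*s^5 + 18.6234*s^4 + 16.448*s^3 - 13.7902*s^2 - 4.9576*s - 5.1856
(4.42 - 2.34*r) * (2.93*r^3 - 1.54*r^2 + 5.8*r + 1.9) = -6.8562*r^4 + 16.5542*r^3 - 20.3788*r^2 + 21.19*r + 8.398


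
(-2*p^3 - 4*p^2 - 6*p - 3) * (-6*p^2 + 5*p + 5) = 12*p^5 + 14*p^4 + 6*p^3 - 32*p^2 - 45*p - 15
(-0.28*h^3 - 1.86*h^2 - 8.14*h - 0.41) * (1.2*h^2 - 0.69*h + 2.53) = -0.336*h^5 - 2.0388*h^4 - 9.193*h^3 + 0.4188*h^2 - 20.3113*h - 1.0373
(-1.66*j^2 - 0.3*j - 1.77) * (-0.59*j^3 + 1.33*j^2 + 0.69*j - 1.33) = 0.9794*j^5 - 2.0308*j^4 - 0.5001*j^3 - 0.3533*j^2 - 0.8223*j + 2.3541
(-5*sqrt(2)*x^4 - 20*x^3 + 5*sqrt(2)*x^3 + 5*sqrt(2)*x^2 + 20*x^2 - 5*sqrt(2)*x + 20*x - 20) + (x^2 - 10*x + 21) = -5*sqrt(2)*x^4 - 20*x^3 + 5*sqrt(2)*x^3 + 5*sqrt(2)*x^2 + 21*x^2 - 5*sqrt(2)*x + 10*x + 1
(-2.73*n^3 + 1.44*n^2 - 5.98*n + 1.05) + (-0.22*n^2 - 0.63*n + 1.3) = -2.73*n^3 + 1.22*n^2 - 6.61*n + 2.35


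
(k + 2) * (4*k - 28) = 4*k^2 - 20*k - 56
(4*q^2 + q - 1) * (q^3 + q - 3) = 4*q^5 + q^4 + 3*q^3 - 11*q^2 - 4*q + 3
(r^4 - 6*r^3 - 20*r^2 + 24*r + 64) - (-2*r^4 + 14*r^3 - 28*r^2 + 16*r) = 3*r^4 - 20*r^3 + 8*r^2 + 8*r + 64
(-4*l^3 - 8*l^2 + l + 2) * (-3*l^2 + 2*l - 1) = 12*l^5 + 16*l^4 - 15*l^3 + 4*l^2 + 3*l - 2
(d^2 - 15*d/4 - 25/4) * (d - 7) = d^3 - 43*d^2/4 + 20*d + 175/4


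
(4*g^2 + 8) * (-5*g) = -20*g^3 - 40*g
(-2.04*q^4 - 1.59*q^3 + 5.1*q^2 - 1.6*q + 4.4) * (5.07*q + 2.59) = -10.3428*q^5 - 13.3449*q^4 + 21.7389*q^3 + 5.097*q^2 + 18.164*q + 11.396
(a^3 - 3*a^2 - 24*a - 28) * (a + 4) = a^4 + a^3 - 36*a^2 - 124*a - 112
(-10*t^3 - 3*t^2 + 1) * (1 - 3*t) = 30*t^4 - t^3 - 3*t^2 - 3*t + 1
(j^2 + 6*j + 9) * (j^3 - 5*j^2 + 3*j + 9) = j^5 + j^4 - 18*j^3 - 18*j^2 + 81*j + 81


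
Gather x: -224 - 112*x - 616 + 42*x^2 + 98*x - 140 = 42*x^2 - 14*x - 980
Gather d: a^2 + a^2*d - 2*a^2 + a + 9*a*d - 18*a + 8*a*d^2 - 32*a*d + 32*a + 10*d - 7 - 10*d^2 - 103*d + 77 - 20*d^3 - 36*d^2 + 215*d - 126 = -a^2 + 15*a - 20*d^3 + d^2*(8*a - 46) + d*(a^2 - 23*a + 122) - 56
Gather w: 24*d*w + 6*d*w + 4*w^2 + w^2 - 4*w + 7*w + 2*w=5*w^2 + w*(30*d + 5)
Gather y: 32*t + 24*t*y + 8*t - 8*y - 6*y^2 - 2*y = 40*t - 6*y^2 + y*(24*t - 10)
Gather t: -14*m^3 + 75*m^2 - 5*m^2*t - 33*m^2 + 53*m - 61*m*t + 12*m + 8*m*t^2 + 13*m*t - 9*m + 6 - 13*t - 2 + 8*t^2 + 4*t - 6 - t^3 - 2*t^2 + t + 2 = -14*m^3 + 42*m^2 + 56*m - t^3 + t^2*(8*m + 6) + t*(-5*m^2 - 48*m - 8)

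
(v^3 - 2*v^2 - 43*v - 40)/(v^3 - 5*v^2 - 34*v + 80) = (v + 1)/(v - 2)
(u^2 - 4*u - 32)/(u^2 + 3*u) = (u^2 - 4*u - 32)/(u*(u + 3))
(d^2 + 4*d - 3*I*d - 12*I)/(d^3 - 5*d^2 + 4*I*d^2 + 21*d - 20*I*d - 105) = (d + 4)/(d^2 + d*(-5 + 7*I) - 35*I)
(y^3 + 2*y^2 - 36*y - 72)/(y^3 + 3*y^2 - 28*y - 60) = (y - 6)/(y - 5)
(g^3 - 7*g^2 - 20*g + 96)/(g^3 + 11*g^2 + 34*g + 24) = (g^2 - 11*g + 24)/(g^2 + 7*g + 6)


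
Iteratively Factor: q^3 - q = (q - 1)*(q^2 + q) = q*(q - 1)*(q + 1)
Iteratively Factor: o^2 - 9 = (o + 3)*(o - 3)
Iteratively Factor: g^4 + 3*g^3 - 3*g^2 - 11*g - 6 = (g + 3)*(g^3 - 3*g - 2) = (g - 2)*(g + 3)*(g^2 + 2*g + 1) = (g - 2)*(g + 1)*(g + 3)*(g + 1)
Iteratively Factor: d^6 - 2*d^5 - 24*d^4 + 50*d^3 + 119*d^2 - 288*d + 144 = (d - 1)*(d^5 - d^4 - 25*d^3 + 25*d^2 + 144*d - 144) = (d - 1)*(d + 3)*(d^4 - 4*d^3 - 13*d^2 + 64*d - 48) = (d - 1)*(d + 3)*(d + 4)*(d^3 - 8*d^2 + 19*d - 12) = (d - 3)*(d - 1)*(d + 3)*(d + 4)*(d^2 - 5*d + 4) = (d - 4)*(d - 3)*(d - 1)*(d + 3)*(d + 4)*(d - 1)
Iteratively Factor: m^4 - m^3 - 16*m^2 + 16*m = (m - 4)*(m^3 + 3*m^2 - 4*m) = (m - 4)*(m - 1)*(m^2 + 4*m) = (m - 4)*(m - 1)*(m + 4)*(m)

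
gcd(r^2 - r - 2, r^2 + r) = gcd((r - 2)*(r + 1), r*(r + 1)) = r + 1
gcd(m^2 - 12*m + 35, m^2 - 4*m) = 1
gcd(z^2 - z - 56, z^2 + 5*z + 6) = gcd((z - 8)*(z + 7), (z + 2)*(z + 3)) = 1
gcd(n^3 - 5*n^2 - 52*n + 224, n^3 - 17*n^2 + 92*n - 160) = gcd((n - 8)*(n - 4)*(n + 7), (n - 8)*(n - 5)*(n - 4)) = n^2 - 12*n + 32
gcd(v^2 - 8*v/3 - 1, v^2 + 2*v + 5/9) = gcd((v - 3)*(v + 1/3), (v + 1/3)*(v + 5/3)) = v + 1/3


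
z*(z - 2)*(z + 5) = z^3 + 3*z^2 - 10*z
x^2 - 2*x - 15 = (x - 5)*(x + 3)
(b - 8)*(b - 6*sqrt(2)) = b^2 - 6*sqrt(2)*b - 8*b + 48*sqrt(2)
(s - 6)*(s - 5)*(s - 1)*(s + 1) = s^4 - 11*s^3 + 29*s^2 + 11*s - 30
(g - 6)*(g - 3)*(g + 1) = g^3 - 8*g^2 + 9*g + 18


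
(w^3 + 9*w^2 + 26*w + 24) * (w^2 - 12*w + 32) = w^5 - 3*w^4 - 50*w^3 + 544*w + 768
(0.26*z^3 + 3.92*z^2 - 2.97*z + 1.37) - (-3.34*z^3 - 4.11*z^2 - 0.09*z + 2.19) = 3.6*z^3 + 8.03*z^2 - 2.88*z - 0.82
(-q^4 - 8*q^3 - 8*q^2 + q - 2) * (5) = -5*q^4 - 40*q^3 - 40*q^2 + 5*q - 10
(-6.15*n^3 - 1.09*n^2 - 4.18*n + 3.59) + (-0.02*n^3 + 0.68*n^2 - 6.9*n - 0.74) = -6.17*n^3 - 0.41*n^2 - 11.08*n + 2.85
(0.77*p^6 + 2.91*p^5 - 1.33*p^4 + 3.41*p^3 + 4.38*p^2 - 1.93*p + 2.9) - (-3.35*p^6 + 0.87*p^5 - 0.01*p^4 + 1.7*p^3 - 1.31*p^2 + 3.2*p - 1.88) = 4.12*p^6 + 2.04*p^5 - 1.32*p^4 + 1.71*p^3 + 5.69*p^2 - 5.13*p + 4.78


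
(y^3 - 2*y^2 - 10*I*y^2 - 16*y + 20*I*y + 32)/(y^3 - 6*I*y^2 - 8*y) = (y^2 - 2*y*(1 + 4*I) + 16*I)/(y*(y - 4*I))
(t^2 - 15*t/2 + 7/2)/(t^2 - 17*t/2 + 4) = (t - 7)/(t - 8)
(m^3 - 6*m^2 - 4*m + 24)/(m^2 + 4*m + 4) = (m^2 - 8*m + 12)/(m + 2)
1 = 1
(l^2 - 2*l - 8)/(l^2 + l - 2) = (l - 4)/(l - 1)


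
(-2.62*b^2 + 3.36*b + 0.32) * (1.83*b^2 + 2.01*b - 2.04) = -4.7946*b^4 + 0.8826*b^3 + 12.684*b^2 - 6.2112*b - 0.6528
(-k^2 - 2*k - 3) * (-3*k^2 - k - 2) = 3*k^4 + 7*k^3 + 13*k^2 + 7*k + 6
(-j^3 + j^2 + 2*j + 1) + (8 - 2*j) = -j^3 + j^2 + 9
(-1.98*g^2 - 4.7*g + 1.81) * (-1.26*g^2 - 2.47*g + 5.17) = 2.4948*g^4 + 10.8126*g^3 - 0.908199999999998*g^2 - 28.7697*g + 9.3577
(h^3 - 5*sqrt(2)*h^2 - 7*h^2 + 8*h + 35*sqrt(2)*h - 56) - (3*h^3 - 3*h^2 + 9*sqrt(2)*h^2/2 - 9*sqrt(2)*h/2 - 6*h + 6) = -2*h^3 - 19*sqrt(2)*h^2/2 - 4*h^2 + 14*h + 79*sqrt(2)*h/2 - 62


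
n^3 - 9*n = n*(n - 3)*(n + 3)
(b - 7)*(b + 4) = b^2 - 3*b - 28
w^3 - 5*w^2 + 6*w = w*(w - 3)*(w - 2)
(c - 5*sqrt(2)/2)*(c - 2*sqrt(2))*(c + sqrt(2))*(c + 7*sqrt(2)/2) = c^4 - 47*c^2/2 + 27*sqrt(2)*c/2 + 70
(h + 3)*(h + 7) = h^2 + 10*h + 21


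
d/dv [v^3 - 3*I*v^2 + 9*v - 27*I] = 3*v^2 - 6*I*v + 9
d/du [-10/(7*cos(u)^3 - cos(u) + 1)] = 10*(1 - 21*cos(u)^2)*sin(u)/(7*cos(u)^3 - cos(u) + 1)^2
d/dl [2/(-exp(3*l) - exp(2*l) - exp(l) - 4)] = (6*exp(2*l) + 4*exp(l) + 2)*exp(l)/(exp(3*l) + exp(2*l) + exp(l) + 4)^2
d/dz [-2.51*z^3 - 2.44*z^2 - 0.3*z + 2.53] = -7.53*z^2 - 4.88*z - 0.3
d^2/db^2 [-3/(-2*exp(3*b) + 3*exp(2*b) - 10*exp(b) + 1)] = 6*((-9*exp(2*b) + 6*exp(b) - 5)*(2*exp(3*b) - 3*exp(2*b) + 10*exp(b) - 1) + 4*(3*exp(2*b) - 3*exp(b) + 5)^2*exp(b))*exp(b)/(2*exp(3*b) - 3*exp(2*b) + 10*exp(b) - 1)^3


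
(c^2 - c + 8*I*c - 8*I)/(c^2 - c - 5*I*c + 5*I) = (c + 8*I)/(c - 5*I)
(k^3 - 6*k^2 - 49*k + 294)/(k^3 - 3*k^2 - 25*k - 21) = (k^2 + k - 42)/(k^2 + 4*k + 3)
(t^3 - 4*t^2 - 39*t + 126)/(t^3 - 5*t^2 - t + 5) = (t^3 - 4*t^2 - 39*t + 126)/(t^3 - 5*t^2 - t + 5)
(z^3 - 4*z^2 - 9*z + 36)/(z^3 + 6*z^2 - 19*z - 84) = (z - 3)/(z + 7)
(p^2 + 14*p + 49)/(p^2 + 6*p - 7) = (p + 7)/(p - 1)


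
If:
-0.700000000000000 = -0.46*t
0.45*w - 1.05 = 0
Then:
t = 1.52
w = 2.33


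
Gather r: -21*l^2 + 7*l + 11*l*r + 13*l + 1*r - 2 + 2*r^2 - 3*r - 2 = -21*l^2 + 20*l + 2*r^2 + r*(11*l - 2) - 4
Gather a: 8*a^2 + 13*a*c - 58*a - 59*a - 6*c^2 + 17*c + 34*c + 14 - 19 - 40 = 8*a^2 + a*(13*c - 117) - 6*c^2 + 51*c - 45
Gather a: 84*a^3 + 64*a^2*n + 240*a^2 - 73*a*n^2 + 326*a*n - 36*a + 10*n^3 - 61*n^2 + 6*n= 84*a^3 + a^2*(64*n + 240) + a*(-73*n^2 + 326*n - 36) + 10*n^3 - 61*n^2 + 6*n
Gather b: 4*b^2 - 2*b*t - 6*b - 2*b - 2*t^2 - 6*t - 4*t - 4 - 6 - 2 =4*b^2 + b*(-2*t - 8) - 2*t^2 - 10*t - 12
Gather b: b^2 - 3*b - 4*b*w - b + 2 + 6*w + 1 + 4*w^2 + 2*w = b^2 + b*(-4*w - 4) + 4*w^2 + 8*w + 3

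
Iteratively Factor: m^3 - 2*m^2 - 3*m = (m + 1)*(m^2 - 3*m) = m*(m + 1)*(m - 3)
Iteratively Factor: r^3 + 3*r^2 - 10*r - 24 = (r + 4)*(r^2 - r - 6) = (r + 2)*(r + 4)*(r - 3)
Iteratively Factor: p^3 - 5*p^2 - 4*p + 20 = (p - 5)*(p^2 - 4) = (p - 5)*(p - 2)*(p + 2)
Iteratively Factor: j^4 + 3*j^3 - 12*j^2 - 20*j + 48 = (j - 2)*(j^3 + 5*j^2 - 2*j - 24) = (j - 2)^2*(j^2 + 7*j + 12) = (j - 2)^2*(j + 4)*(j + 3)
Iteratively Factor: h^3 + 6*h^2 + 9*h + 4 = (h + 4)*(h^2 + 2*h + 1) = (h + 1)*(h + 4)*(h + 1)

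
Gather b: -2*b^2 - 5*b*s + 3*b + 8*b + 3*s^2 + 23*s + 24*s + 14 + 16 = -2*b^2 + b*(11 - 5*s) + 3*s^2 + 47*s + 30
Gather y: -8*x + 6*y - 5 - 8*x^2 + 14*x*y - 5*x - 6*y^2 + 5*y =-8*x^2 - 13*x - 6*y^2 + y*(14*x + 11) - 5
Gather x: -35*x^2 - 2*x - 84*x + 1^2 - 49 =-35*x^2 - 86*x - 48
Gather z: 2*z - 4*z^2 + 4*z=-4*z^2 + 6*z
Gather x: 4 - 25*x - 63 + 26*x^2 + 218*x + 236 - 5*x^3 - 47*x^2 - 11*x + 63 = -5*x^3 - 21*x^2 + 182*x + 240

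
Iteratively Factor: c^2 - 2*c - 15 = (c + 3)*(c - 5)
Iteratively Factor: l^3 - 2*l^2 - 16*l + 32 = (l + 4)*(l^2 - 6*l + 8) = (l - 4)*(l + 4)*(l - 2)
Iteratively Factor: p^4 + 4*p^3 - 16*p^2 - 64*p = (p + 4)*(p^3 - 16*p) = (p + 4)^2*(p^2 - 4*p) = p*(p + 4)^2*(p - 4)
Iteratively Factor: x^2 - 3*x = (x)*(x - 3)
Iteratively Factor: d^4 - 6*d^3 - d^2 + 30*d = (d + 2)*(d^3 - 8*d^2 + 15*d) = d*(d + 2)*(d^2 - 8*d + 15) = d*(d - 3)*(d + 2)*(d - 5)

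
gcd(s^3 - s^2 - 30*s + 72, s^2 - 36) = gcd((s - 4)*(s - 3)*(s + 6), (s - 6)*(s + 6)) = s + 6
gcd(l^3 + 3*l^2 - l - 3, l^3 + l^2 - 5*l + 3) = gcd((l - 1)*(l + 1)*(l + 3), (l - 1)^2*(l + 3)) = l^2 + 2*l - 3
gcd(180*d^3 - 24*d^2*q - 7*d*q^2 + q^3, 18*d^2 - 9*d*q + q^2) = -6*d + q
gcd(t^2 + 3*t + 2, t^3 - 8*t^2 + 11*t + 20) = t + 1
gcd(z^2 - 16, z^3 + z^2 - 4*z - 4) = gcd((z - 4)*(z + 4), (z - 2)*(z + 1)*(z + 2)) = 1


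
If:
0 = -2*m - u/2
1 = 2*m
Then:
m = 1/2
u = -2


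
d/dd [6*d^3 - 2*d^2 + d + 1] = 18*d^2 - 4*d + 1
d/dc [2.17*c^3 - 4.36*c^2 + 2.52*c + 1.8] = 6.51*c^2 - 8.72*c + 2.52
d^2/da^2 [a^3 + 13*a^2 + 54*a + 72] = 6*a + 26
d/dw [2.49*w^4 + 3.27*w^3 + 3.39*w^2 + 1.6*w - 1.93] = 9.96*w^3 + 9.81*w^2 + 6.78*w + 1.6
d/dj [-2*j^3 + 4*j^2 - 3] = 2*j*(4 - 3*j)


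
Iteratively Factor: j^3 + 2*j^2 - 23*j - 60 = (j + 3)*(j^2 - j - 20) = (j - 5)*(j + 3)*(j + 4)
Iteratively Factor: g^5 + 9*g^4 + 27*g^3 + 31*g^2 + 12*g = (g + 3)*(g^4 + 6*g^3 + 9*g^2 + 4*g) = (g + 1)*(g + 3)*(g^3 + 5*g^2 + 4*g) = g*(g + 1)*(g + 3)*(g^2 + 5*g + 4) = g*(g + 1)*(g + 3)*(g + 4)*(g + 1)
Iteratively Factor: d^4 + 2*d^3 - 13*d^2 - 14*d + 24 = (d - 1)*(d^3 + 3*d^2 - 10*d - 24) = (d - 1)*(d + 4)*(d^2 - d - 6) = (d - 3)*(d - 1)*(d + 4)*(d + 2)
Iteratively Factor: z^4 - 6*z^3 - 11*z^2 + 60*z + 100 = (z - 5)*(z^3 - z^2 - 16*z - 20) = (z - 5)*(z + 2)*(z^2 - 3*z - 10) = (z - 5)*(z + 2)^2*(z - 5)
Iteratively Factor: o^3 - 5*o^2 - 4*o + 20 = (o - 2)*(o^2 - 3*o - 10) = (o - 2)*(o + 2)*(o - 5)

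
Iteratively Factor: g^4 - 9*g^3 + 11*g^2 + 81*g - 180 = (g - 4)*(g^3 - 5*g^2 - 9*g + 45) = (g - 4)*(g - 3)*(g^2 - 2*g - 15) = (g - 5)*(g - 4)*(g - 3)*(g + 3)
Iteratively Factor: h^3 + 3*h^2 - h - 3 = (h - 1)*(h^2 + 4*h + 3) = (h - 1)*(h + 3)*(h + 1)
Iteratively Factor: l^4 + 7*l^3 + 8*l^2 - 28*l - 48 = (l + 3)*(l^3 + 4*l^2 - 4*l - 16) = (l + 3)*(l + 4)*(l^2 - 4) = (l + 2)*(l + 3)*(l + 4)*(l - 2)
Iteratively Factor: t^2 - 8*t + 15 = (t - 3)*(t - 5)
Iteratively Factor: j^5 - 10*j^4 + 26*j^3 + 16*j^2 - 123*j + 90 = (j + 2)*(j^4 - 12*j^3 + 50*j^2 - 84*j + 45) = (j - 3)*(j + 2)*(j^3 - 9*j^2 + 23*j - 15) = (j - 3)^2*(j + 2)*(j^2 - 6*j + 5) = (j - 3)^2*(j - 1)*(j + 2)*(j - 5)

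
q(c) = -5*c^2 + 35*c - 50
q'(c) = 35 - 10*c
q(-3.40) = -226.80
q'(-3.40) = 69.00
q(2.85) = 9.14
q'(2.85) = 6.50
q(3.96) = 10.19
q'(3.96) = -4.60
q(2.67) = 7.81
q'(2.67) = 8.30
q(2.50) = 6.25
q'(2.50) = 10.00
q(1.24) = -14.29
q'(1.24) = 22.60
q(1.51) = -8.55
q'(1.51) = 19.90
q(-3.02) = -201.30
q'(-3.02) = 65.20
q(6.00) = -20.00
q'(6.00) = -25.00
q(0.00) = -50.00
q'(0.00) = 35.00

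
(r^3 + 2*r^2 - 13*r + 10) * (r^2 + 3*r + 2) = r^5 + 5*r^4 - 5*r^3 - 25*r^2 + 4*r + 20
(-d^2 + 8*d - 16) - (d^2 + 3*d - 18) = -2*d^2 + 5*d + 2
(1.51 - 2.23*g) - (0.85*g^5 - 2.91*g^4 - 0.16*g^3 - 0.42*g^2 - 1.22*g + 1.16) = -0.85*g^5 + 2.91*g^4 + 0.16*g^3 + 0.42*g^2 - 1.01*g + 0.35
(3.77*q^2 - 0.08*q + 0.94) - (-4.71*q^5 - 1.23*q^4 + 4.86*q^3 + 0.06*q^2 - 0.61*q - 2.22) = 4.71*q^5 + 1.23*q^4 - 4.86*q^3 + 3.71*q^2 + 0.53*q + 3.16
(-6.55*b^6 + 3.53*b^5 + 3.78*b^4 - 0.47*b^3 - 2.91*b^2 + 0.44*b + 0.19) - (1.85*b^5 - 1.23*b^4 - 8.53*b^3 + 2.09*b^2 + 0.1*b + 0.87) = -6.55*b^6 + 1.68*b^5 + 5.01*b^4 + 8.06*b^3 - 5.0*b^2 + 0.34*b - 0.68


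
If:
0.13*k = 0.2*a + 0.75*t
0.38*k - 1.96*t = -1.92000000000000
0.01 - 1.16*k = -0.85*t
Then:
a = -3.74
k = 0.85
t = 1.14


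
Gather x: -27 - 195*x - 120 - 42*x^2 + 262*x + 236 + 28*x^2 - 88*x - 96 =-14*x^2 - 21*x - 7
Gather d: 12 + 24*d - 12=24*d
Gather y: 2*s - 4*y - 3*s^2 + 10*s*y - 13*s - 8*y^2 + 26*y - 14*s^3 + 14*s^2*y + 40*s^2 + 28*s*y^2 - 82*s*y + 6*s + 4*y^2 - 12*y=-14*s^3 + 37*s^2 - 5*s + y^2*(28*s - 4) + y*(14*s^2 - 72*s + 10)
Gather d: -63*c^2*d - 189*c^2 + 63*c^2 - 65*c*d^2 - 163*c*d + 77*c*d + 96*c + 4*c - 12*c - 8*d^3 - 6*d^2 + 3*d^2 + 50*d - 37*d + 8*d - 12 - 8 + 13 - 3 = -126*c^2 + 88*c - 8*d^3 + d^2*(-65*c - 3) + d*(-63*c^2 - 86*c + 21) - 10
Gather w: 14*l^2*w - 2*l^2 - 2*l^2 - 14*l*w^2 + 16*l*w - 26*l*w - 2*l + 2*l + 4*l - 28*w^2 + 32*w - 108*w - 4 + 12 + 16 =-4*l^2 + 4*l + w^2*(-14*l - 28) + w*(14*l^2 - 10*l - 76) + 24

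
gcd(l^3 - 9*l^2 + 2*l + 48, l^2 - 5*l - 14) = l + 2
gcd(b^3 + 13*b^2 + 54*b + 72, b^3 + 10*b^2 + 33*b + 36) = b^2 + 7*b + 12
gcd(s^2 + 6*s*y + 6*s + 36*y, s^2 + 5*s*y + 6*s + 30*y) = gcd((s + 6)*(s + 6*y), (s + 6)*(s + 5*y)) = s + 6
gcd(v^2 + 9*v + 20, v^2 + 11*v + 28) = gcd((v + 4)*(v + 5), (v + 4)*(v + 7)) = v + 4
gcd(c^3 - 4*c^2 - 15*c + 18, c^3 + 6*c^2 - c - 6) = c - 1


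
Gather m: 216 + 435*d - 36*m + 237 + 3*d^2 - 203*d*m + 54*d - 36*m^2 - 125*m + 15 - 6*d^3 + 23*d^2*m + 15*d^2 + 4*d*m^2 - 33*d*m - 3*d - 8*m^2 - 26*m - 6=-6*d^3 + 18*d^2 + 486*d + m^2*(4*d - 44) + m*(23*d^2 - 236*d - 187) + 462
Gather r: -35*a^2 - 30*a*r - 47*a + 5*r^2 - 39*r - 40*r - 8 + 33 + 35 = -35*a^2 - 47*a + 5*r^2 + r*(-30*a - 79) + 60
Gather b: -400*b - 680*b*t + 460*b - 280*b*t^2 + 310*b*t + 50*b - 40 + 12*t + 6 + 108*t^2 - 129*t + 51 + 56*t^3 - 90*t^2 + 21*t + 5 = b*(-280*t^2 - 370*t + 110) + 56*t^3 + 18*t^2 - 96*t + 22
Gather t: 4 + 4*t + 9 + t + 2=5*t + 15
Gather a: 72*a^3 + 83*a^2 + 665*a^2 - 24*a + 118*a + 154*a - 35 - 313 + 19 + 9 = 72*a^3 + 748*a^2 + 248*a - 320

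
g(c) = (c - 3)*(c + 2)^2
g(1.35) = -18.52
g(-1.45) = -1.35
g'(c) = (c - 3)*(2*c + 4) + (c + 2)^2 = (c + 2)*(3*c - 4)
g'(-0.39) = -8.32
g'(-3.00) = 13.00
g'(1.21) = -1.19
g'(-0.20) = -8.28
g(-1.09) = -3.39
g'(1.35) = 0.17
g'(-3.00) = 13.00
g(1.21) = -18.44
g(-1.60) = -0.74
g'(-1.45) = -4.59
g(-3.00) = -6.00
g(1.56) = -18.25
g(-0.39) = -8.79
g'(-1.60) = -3.52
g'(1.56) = 2.42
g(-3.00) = -6.00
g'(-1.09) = -6.62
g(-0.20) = -10.37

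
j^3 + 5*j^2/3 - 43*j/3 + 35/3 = (j - 7/3)*(j - 1)*(j + 5)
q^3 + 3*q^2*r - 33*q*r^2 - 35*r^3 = (q - 5*r)*(q + r)*(q + 7*r)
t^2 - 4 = (t - 2)*(t + 2)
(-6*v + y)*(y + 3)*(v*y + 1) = -6*v^2*y^2 - 18*v^2*y + v*y^3 + 3*v*y^2 - 6*v*y - 18*v + y^2 + 3*y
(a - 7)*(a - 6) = a^2 - 13*a + 42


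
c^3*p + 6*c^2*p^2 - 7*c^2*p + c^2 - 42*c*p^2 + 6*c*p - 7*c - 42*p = (c - 7)*(c + 6*p)*(c*p + 1)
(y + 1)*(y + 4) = y^2 + 5*y + 4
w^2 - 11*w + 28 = (w - 7)*(w - 4)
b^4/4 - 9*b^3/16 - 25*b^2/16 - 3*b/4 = b*(b/4 + 1/4)*(b - 4)*(b + 3/4)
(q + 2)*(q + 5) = q^2 + 7*q + 10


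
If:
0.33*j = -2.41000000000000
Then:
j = -7.30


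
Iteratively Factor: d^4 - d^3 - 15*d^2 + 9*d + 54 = (d - 3)*(d^3 + 2*d^2 - 9*d - 18) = (d - 3)^2*(d^2 + 5*d + 6) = (d - 3)^2*(d + 3)*(d + 2)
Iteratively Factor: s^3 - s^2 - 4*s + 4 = (s + 2)*(s^2 - 3*s + 2) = (s - 1)*(s + 2)*(s - 2)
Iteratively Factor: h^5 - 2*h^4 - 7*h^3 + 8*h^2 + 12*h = (h + 1)*(h^4 - 3*h^3 - 4*h^2 + 12*h) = (h - 2)*(h + 1)*(h^3 - h^2 - 6*h) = h*(h - 2)*(h + 1)*(h^2 - h - 6) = h*(h - 2)*(h + 1)*(h + 2)*(h - 3)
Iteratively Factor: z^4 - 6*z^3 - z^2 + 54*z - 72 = (z - 4)*(z^3 - 2*z^2 - 9*z + 18) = (z - 4)*(z - 2)*(z^2 - 9) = (z - 4)*(z - 2)*(z + 3)*(z - 3)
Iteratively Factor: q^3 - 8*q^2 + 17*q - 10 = (q - 5)*(q^2 - 3*q + 2) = (q - 5)*(q - 1)*(q - 2)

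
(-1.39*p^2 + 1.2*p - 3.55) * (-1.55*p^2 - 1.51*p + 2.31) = 2.1545*p^4 + 0.2389*p^3 + 0.4796*p^2 + 8.1325*p - 8.2005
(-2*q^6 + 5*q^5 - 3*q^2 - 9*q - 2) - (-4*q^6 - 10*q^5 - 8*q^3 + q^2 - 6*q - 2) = 2*q^6 + 15*q^5 + 8*q^3 - 4*q^2 - 3*q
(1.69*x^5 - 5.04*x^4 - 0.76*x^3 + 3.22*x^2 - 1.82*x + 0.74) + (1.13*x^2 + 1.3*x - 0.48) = 1.69*x^5 - 5.04*x^4 - 0.76*x^3 + 4.35*x^2 - 0.52*x + 0.26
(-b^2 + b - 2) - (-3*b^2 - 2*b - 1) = 2*b^2 + 3*b - 1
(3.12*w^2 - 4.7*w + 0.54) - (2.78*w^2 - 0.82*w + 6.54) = 0.34*w^2 - 3.88*w - 6.0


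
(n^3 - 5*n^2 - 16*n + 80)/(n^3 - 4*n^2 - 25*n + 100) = (n + 4)/(n + 5)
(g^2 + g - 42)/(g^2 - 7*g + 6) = (g + 7)/(g - 1)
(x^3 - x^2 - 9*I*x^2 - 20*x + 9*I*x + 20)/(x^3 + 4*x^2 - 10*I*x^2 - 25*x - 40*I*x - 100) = (x^2 - x*(1 + 4*I) + 4*I)/(x^2 + x*(4 - 5*I) - 20*I)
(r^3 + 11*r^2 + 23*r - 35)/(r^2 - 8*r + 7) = (r^2 + 12*r + 35)/(r - 7)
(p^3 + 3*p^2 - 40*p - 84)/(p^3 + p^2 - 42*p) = (p + 2)/p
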